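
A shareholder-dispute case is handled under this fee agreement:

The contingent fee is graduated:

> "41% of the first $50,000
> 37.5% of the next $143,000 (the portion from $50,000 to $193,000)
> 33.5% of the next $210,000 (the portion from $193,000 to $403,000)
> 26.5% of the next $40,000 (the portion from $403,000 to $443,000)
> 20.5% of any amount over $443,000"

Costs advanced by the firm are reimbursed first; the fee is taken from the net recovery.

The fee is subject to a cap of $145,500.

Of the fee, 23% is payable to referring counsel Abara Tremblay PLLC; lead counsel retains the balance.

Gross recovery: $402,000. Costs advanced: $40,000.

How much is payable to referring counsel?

$30,070.20

Fee base (net of costs): $402,000 − $40,000 = $362,000
First $50,000 at 41% = $20,500.00
Next $143,000 at 37.5% = $53,625.00
Remaining $169,000 at 33.5% = $56,615.00
Fee: $20,500.00 + $53,625.00 + $56,615.00 = $130,740.00
$130,740.00 is under the $145,500 cap.
Referral share: 23% of $130,740.00 = $30,070.20; lead counsel retains $130,740.00 − $30,070.20 = $100,669.80.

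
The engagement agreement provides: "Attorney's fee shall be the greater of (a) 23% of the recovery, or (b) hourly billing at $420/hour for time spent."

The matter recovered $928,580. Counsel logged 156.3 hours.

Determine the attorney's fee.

$213,573.40

(a) 23% of $928,580 = $213,573.40
(b) 156.3 × $420 = $65,646.00
The greater is (a): $213,573.40.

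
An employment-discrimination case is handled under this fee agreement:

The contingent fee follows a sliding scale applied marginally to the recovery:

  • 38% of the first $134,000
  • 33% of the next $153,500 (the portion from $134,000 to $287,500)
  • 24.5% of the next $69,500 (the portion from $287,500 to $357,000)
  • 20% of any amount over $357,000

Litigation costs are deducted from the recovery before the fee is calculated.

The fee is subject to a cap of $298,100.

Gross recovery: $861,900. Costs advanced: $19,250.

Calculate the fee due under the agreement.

$215,732.50

Fee base (net of costs): $861,900 − $19,250 = $842,650
First $134,000 at 38% = $50,920.00
Next $153,500 at 33% = $50,655.00
Next $69,500 at 24.5% = $17,027.50
Remaining $485,650 at 20% = $97,130.00
Fee: $50,920.00 + $50,655.00 + $17,027.50 + $97,130.00 = $215,732.50
$215,732.50 is under the $298,100 cap.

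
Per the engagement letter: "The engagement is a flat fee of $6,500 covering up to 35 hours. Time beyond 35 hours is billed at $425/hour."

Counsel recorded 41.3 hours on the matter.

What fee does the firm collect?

$9,177.50

Flat fee: $6,500.00
Excess hours: 41.3 − 35 = 6.3
Overrun: 6.3 × $425 = $2,677.50
Total: $6,500.00 + $2,677.50 = $9,177.50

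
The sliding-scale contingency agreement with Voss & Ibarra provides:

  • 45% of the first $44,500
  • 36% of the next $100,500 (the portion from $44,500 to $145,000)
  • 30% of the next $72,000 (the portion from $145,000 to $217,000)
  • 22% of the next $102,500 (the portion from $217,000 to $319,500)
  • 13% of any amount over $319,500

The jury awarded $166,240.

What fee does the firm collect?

$62,577.00

First $44,500 at 45% = $20,025.00
Next $100,500 at 36% = $36,180.00
Remaining $21,240 at 30% = $6,372.00
Fee: $20,025.00 + $36,180.00 + $6,372.00 = $62,577.00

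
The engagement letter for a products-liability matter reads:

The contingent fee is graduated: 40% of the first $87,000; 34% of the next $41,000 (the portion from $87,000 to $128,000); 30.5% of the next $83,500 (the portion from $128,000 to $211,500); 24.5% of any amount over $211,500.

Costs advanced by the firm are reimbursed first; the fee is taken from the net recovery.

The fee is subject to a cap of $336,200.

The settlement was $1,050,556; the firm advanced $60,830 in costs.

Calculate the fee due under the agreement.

$264,872.87

Fee base (net of costs): $1,050,556 − $60,830 = $989,726
First $87,000 at 40% = $34,800.00
Next $41,000 at 34% = $13,940.00
Next $83,500 at 30.5% = $25,467.50
Remaining $778,226 at 24.5% = $190,665.37
Fee: $34,800.00 + $13,940.00 + $25,467.50 + $190,665.37 = $264,872.87
$264,872.87 is under the $336,200 cap.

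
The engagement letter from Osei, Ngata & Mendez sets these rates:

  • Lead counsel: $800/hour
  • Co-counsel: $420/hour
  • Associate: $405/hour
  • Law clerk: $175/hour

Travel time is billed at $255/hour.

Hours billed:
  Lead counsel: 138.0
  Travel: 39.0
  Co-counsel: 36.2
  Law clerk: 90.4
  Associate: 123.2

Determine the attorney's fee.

Lead counsel: 138.0 × $800 = $110,400.00
Co-counsel: 36.2 × $420 = $15,204.00
Associate: 123.2 × $405 = $49,896.00
Law clerk: 90.4 × $175 = $15,820.00
Subtotal: $110,400.00 + $15,204.00 + $49,896.00 + $15,820.00 = $191,320.00
Travel: 39.0 × $255 = $9,945.00
Total: $191,320.00 + $9,945.00 = $201,265.00

$201,265.00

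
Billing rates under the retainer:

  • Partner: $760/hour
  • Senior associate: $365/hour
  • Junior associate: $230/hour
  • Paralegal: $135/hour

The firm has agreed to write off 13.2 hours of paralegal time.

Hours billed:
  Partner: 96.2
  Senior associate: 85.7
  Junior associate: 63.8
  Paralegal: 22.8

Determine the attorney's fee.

$120,362.50

Partner: 96.2 × $760 = $73,112.00
Senior associate: 85.7 × $365 = $31,280.50
Junior associate: 63.8 × $230 = $14,674.00
Paralegal: 22.8 × $135 = $3,078.00
Subtotal: $122,144.50
Write-off: 13.2 × $135 = $1,782.00
Total: $122,144.50 − $1,782.00 = $120,362.50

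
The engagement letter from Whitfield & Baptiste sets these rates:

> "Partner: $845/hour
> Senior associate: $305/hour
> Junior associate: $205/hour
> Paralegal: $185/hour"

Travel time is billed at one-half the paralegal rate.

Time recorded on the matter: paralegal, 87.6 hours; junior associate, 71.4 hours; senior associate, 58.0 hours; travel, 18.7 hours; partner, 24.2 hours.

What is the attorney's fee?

$70,711.75

Partner: 24.2 × $845 = $20,449.00
Senior associate: 58.0 × $305 = $17,690.00
Junior associate: 71.4 × $205 = $14,637.00
Paralegal: 87.6 × $185 = $16,206.00
Subtotal: $20,449.00 + $17,690.00 + $14,637.00 + $16,206.00 = $68,982.00
Travel: 18.7 × ($185 ÷ 2) = 18.7 × $92.50 = $1,729.75
Total: $68,982.00 + $1,729.75 = $70,711.75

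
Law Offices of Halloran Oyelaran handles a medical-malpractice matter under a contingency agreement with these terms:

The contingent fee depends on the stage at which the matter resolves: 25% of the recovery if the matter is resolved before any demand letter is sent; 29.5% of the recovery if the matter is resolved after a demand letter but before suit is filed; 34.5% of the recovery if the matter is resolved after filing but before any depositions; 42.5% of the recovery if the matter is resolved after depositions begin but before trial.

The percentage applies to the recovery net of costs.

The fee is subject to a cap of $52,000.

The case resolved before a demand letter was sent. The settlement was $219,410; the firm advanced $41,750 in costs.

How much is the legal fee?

$44,415.00

Fee base (net of costs): $219,410 − $41,750 = $177,660
The matter resolved before a demand letter was sent, so the 25% rate applies.
$177,660 × 25% = $44,415.00
$44,415.00 is under the $52,000 cap.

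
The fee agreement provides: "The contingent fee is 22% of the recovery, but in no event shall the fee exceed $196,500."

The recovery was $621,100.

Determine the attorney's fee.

22% of $621,100 = $136,642.00
That is under the $196,500 cap.

$136,642.00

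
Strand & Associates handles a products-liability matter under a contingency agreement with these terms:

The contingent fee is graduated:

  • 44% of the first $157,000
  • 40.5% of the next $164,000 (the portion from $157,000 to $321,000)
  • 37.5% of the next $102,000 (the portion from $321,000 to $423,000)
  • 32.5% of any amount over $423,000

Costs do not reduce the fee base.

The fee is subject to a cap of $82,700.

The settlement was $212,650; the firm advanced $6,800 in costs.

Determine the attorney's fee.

$82,700.00

Fee base is the gross recovery, $212,650; costs are reimbursed separately.
First $157,000 at 44% = $69,080.00
Remaining $55,650 at 40.5% = $22,538.25
Fee: $69,080.00 + $22,538.25 = $91,618.25
$91,618.25 exceeds the $82,700 cap, so the fee is capped at $82,700.00.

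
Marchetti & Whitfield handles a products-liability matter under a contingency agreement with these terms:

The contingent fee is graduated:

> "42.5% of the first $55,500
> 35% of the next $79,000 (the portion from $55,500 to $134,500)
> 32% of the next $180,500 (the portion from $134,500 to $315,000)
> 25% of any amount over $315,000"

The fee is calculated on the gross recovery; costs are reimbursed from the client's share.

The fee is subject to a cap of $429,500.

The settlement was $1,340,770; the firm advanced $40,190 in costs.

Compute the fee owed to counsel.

$365,440.00

Fee base is the gross recovery, $1,340,770; costs are reimbursed separately.
First $55,500 at 42.5% = $23,587.50
Next $79,000 at 35% = $27,650.00
Next $180,500 at 32% = $57,760.00
Remaining $1,025,770 at 25% = $256,442.50
Fee: $23,587.50 + $27,650.00 + $57,760.00 + $256,442.50 = $365,440.00
$365,440.00 is under the $429,500 cap.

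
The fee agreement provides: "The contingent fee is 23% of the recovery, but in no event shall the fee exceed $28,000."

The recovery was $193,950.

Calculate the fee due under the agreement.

23% of $193,950 = $44,608.50
That exceeds the $28,000 cap, so the fee is capped at $28,000.

$28,000.00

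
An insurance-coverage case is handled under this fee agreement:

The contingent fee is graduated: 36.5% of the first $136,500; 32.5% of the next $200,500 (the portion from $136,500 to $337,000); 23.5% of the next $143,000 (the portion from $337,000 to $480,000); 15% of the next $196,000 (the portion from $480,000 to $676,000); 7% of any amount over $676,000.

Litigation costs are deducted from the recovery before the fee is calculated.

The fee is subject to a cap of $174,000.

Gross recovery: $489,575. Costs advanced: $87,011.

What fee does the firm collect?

Fee base (net of costs): $489,575 − $87,011 = $402,564
First $136,500 at 36.5% = $49,822.50
Next $200,500 at 32.5% = $65,162.50
Remaining $65,564 at 23.5% = $15,407.54
Fee: $49,822.50 + $65,162.50 + $15,407.54 = $130,392.54
$130,392.54 is under the $174,000 cap.

$130,392.54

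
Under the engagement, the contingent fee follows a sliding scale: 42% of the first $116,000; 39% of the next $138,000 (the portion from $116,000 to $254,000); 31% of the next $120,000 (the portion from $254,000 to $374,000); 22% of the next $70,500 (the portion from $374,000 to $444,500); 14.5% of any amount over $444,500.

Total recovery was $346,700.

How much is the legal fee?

$131,277.00

First $116,000 at 42% = $48,720.00
Next $138,000 at 39% = $53,820.00
Remaining $92,700 at 31% = $28,737.00
Fee: $48,720.00 + $53,820.00 + $28,737.00 = $131,277.00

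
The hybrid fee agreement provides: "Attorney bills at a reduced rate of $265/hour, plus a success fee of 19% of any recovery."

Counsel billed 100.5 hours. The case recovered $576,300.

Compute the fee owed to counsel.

$136,129.50

Hourly: 100.5 × $265 = $26,632.50
Success fee: 19% of $576,300 = $109,497.00
Total: $26,632.50 + $109,497.00 = $136,129.50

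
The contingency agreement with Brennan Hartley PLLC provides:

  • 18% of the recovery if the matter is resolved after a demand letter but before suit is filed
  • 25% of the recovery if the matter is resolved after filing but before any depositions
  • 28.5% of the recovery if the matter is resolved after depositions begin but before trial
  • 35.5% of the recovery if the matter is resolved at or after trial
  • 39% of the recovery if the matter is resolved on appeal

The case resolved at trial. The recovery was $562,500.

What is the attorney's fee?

The matter resolved at trial, so the 35.5% rate applies.
$562,500 × 35.5% = $199,687.50

$199,687.50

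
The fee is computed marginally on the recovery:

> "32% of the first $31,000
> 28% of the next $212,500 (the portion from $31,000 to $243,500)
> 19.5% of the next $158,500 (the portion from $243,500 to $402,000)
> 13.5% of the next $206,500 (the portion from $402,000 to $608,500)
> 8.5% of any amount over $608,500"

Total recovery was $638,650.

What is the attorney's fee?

$130,767.75

First $31,000 at 32% = $9,920.00
Next $212,500 at 28% = $59,500.00
Next $158,500 at 19.5% = $30,907.50
Next $206,500 at 13.5% = $27,877.50
Remaining $30,150 at 8.5% = $2,562.75
Fee: $9,920.00 + $59,500.00 + $30,907.50 + $27,877.50 + $2,562.75 = $130,767.75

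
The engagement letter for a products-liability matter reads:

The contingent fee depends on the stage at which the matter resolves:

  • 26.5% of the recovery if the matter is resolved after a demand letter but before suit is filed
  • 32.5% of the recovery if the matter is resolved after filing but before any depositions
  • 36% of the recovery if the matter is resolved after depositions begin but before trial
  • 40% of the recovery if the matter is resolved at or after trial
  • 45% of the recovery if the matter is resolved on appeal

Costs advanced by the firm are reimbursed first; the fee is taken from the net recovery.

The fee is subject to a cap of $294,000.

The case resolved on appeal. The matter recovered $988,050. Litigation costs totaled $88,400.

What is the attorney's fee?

Fee base (net of costs): $988,050 − $88,400 = $899,650
The matter resolved on appeal, so the 45% rate applies.
$899,650 × 45% = $404,842.50
$404,842.50 exceeds the $294,000 cap, so the fee is capped at $294,000.00.

$294,000.00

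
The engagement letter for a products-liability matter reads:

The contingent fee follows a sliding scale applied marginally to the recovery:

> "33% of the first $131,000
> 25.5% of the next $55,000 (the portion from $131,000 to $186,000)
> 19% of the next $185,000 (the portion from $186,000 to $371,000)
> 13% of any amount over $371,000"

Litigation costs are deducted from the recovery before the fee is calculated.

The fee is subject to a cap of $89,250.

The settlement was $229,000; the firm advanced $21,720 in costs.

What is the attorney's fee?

$61,298.20

Fee base (net of costs): $229,000 − $21,720 = $207,280
First $131,000 at 33% = $43,230.00
Next $55,000 at 25.5% = $14,025.00
Remaining $21,280 at 19% = $4,043.20
Fee: $43,230.00 + $14,025.00 + $4,043.20 = $61,298.20
$61,298.20 is under the $89,250 cap.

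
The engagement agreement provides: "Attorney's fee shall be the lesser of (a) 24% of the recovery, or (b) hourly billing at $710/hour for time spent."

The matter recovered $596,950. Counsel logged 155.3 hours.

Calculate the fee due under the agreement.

$110,263.00

(a) 24% of $596,950 = $143,268.00
(b) 155.3 × $710 = $110,263.00
The lesser is (b): $110,263.00.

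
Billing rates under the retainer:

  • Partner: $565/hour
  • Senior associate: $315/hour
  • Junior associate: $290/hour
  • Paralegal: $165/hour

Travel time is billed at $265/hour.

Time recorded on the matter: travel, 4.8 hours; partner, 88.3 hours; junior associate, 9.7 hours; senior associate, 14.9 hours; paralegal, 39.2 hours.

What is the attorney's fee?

$65,136.00

Partner: 88.3 × $565 = $49,889.50
Senior associate: 14.9 × $315 = $4,693.50
Junior associate: 9.7 × $290 = $2,813.00
Paralegal: 39.2 × $165 = $6,468.00
Subtotal: $49,889.50 + $4,693.50 + $2,813.00 + $6,468.00 = $63,864.00
Travel: 4.8 × $265 = $1,272.00
Total: $63,864.00 + $1,272.00 = $65,136.00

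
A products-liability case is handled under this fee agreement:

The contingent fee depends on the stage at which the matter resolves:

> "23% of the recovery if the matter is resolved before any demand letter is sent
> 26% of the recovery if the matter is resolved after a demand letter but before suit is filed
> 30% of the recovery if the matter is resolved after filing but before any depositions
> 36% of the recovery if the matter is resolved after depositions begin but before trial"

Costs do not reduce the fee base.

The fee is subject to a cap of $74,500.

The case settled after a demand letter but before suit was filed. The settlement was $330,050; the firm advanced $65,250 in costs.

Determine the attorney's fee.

$74,500.00

Fee base is the gross recovery, $330,050; costs are reimbursed separately.
The matter settled after a demand letter but before suit was filed, so the 26% rate applies.
$330,050 × 26% = $85,813.00
$85,813.00 exceeds the $74,500 cap, so the fee is capped at $74,500.00.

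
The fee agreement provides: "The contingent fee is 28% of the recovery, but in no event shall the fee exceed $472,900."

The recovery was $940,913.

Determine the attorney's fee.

28% of $940,913 = $263,455.64
That is under the $472,900 cap.

$263,455.64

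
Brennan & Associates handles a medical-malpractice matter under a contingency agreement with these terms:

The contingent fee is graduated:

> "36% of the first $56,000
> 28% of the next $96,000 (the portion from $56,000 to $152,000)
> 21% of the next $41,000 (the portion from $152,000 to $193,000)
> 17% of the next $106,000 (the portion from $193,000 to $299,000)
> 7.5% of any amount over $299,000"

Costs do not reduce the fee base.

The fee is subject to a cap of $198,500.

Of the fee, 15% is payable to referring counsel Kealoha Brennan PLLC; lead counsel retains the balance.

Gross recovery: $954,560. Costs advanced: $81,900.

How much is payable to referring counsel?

$18,425.55

Fee base is the gross recovery, $954,560; costs are reimbursed separately.
First $56,000 at 36% = $20,160.00
Next $96,000 at 28% = $26,880.00
Next $41,000 at 21% = $8,610.00
Next $106,000 at 17% = $18,020.00
Remaining $655,560 at 7.5% = $49,167.00
Fee: $20,160.00 + $26,880.00 + $8,610.00 + $18,020.00 + $49,167.00 = $122,837.00
$122,837.00 is under the $198,500 cap.
Referral share: 15% of $122,837.00 = $18,425.55; lead counsel retains $122,837.00 − $18,425.55 = $104,411.45.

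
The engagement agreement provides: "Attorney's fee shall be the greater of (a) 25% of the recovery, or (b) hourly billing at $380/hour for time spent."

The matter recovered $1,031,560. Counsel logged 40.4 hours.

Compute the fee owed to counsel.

$257,890.00

(a) 25% of $1,031,560 = $257,890.00
(b) 40.4 × $380 = $15,352.00
The greater is (a): $257,890.00.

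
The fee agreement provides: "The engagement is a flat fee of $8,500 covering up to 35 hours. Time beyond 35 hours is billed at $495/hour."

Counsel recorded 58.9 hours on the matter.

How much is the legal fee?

$20,330.50

Flat fee: $8,500.00
Excess hours: 58.9 − 35 = 23.9
Overrun: 23.9 × $495 = $11,830.50
Total: $8,500.00 + $11,830.50 = $20,330.50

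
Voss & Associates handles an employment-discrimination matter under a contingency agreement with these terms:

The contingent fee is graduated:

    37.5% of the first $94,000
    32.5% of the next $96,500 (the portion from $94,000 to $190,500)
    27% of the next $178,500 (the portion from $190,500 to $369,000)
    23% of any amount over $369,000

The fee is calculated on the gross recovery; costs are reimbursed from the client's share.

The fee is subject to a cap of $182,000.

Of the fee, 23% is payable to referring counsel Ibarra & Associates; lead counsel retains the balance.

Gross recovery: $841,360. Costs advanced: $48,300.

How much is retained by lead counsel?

$140,140.00

Fee base is the gross recovery, $841,360; costs are reimbursed separately.
First $94,000 at 37.5% = $35,250.00
Next $96,500 at 32.5% = $31,362.50
Next $178,500 at 27% = $48,195.00
Remaining $472,360 at 23% = $108,642.80
Fee: $35,250.00 + $31,362.50 + $48,195.00 + $108,642.80 = $223,450.30
$223,450.30 exceeds the $182,000 cap, so the fee is capped at $182,000.00.
Referral share: 23% of $182,000.00 = $41,860.00; lead counsel retains $182,000.00 − $41,860.00 = $140,140.00.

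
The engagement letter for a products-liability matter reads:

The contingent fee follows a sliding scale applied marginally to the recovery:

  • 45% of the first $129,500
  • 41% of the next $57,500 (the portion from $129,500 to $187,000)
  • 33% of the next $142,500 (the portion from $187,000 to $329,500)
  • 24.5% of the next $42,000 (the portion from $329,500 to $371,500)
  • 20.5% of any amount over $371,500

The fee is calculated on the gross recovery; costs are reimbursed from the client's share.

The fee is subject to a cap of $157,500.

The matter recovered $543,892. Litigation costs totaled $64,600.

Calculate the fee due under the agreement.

$157,500.00

Fee base is the gross recovery, $543,892; costs are reimbursed separately.
First $129,500 at 45% = $58,275.00
Next $57,500 at 41% = $23,575.00
Next $142,500 at 33% = $47,025.00
Next $42,000 at 24.5% = $10,290.00
Remaining $172,392 at 20.5% = $35,340.36
Fee: $58,275.00 + $23,575.00 + $47,025.00 + $10,290.00 + $35,340.36 = $174,505.36
$174,505.36 exceeds the $157,500 cap, so the fee is capped at $157,500.00.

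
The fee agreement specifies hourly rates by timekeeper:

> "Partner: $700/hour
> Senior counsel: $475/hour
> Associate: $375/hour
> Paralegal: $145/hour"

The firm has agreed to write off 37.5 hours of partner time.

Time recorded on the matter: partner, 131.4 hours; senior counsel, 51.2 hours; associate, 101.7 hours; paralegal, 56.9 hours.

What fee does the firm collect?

Partner: 131.4 × $700 = $91,980.00
Senior counsel: 51.2 × $475 = $24,320.00
Associate: 101.7 × $375 = $38,137.50
Paralegal: 56.9 × $145 = $8,250.50
Subtotal: $162,688.00
Write-off: 37.5 × $700 = $26,250.00
Total: $162,688.00 − $26,250.00 = $136,438.00

$136,438.00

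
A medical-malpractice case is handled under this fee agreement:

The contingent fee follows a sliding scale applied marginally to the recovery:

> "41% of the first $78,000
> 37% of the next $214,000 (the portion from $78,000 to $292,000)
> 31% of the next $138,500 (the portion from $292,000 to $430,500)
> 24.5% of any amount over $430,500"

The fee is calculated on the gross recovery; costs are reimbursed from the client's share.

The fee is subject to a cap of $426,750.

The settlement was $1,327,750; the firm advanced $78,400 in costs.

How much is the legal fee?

Fee base is the gross recovery, $1,327,750; costs are reimbursed separately.
First $78,000 at 41% = $31,980.00
Next $214,000 at 37% = $79,180.00
Next $138,500 at 31% = $42,935.00
Remaining $897,250 at 24.5% = $219,826.25
Fee: $31,980.00 + $79,180.00 + $42,935.00 + $219,826.25 = $373,921.25
$373,921.25 is under the $426,750 cap.

$373,921.25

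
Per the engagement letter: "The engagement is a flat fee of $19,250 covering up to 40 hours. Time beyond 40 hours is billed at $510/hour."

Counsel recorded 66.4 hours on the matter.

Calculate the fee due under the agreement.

$32,714.00

Flat fee: $19,250.00
Excess hours: 66.4 − 40 = 26.4
Overrun: 26.4 × $510 = $13,464.00
Total: $19,250.00 + $13,464.00 = $32,714.00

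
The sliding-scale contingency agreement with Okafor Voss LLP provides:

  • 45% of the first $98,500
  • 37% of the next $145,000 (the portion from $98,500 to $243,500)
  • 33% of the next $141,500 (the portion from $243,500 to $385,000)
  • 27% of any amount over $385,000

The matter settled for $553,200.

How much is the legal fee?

$190,084.00

First $98,500 at 45% = $44,325.00
Next $145,000 at 37% = $53,650.00
Next $141,500 at 33% = $46,695.00
Remaining $168,200 at 27% = $45,414.00
Fee: $44,325.00 + $53,650.00 + $46,695.00 + $45,414.00 = $190,084.00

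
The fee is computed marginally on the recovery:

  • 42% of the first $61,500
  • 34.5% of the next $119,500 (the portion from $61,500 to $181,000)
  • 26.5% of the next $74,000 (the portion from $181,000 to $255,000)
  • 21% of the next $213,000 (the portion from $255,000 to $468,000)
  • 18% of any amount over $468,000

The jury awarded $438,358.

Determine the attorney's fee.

$125,172.68

First $61,500 at 42% = $25,830.00
Next $119,500 at 34.5% = $41,227.50
Next $74,000 at 26.5% = $19,610.00
Remaining $183,358 at 21% = $38,505.18
Fee: $25,830.00 + $41,227.50 + $19,610.00 + $38,505.18 = $125,172.68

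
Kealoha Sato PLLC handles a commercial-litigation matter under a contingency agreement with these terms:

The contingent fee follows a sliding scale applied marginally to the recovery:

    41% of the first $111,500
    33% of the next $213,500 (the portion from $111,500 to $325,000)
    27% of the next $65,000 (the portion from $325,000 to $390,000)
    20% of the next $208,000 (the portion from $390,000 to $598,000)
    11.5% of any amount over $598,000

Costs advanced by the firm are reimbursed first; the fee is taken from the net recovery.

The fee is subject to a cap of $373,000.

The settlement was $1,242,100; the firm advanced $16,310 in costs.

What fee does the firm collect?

$247,515.85

Fee base (net of costs): $1,242,100 − $16,310 = $1,225,790
First $111,500 at 41% = $45,715.00
Next $213,500 at 33% = $70,455.00
Next $65,000 at 27% = $17,550.00
Next $208,000 at 20% = $41,600.00
Remaining $627,790 at 11.5% = $72,195.85
Fee: $45,715.00 + $70,455.00 + $17,550.00 + $41,600.00 + $72,195.85 = $247,515.85
$247,515.85 is under the $373,000 cap.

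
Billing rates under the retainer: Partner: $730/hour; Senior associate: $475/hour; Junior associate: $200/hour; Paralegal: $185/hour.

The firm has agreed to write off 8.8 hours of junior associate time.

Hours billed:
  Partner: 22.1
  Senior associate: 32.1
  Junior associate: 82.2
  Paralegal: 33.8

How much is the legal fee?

Partner: 22.1 × $730 = $16,133.00
Senior associate: 32.1 × $475 = $15,247.50
Junior associate: 82.2 × $200 = $16,440.00
Paralegal: 33.8 × $185 = $6,253.00
Subtotal: $54,073.50
Write-off: 8.8 × $200 = $1,760.00
Total: $54,073.50 − $1,760.00 = $52,313.50

$52,313.50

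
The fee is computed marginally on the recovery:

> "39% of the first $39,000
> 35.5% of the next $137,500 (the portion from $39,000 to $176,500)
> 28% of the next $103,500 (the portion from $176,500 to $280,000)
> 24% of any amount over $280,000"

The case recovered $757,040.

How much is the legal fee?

First $39,000 at 39% = $15,210.00
Next $137,500 at 35.5% = $48,812.50
Next $103,500 at 28% = $28,980.00
Remaining $477,040 at 24% = $114,489.60
Fee: $15,210.00 + $48,812.50 + $28,980.00 + $114,489.60 = $207,492.10

$207,492.10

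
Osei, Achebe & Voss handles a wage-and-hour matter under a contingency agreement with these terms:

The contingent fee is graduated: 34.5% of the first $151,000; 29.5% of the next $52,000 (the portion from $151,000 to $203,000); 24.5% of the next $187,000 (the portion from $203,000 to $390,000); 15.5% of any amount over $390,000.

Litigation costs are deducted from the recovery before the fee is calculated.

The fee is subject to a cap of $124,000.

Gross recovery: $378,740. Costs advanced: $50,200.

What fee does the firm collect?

Fee base (net of costs): $378,740 − $50,200 = $328,540
First $151,000 at 34.5% = $52,095.00
Next $52,000 at 29.5% = $15,340.00
Remaining $125,540 at 24.5% = $30,757.30
Fee: $52,095.00 + $15,340.00 + $30,757.30 = $98,192.30
$98,192.30 is under the $124,000 cap.

$98,192.30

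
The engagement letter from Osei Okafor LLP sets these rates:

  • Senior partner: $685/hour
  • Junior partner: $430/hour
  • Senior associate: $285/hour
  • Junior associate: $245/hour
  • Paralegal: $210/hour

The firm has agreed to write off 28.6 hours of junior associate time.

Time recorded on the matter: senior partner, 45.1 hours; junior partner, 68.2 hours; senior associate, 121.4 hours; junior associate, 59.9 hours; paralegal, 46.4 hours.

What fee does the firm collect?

Senior partner: 45.1 × $685 = $30,893.50
Junior partner: 68.2 × $430 = $29,326.00
Senior associate: 121.4 × $285 = $34,599.00
Junior associate: 59.9 × $245 = $14,675.50
Paralegal: 46.4 × $210 = $9,744.00
Subtotal: $119,238.00
Write-off: 28.6 × $245 = $7,007.00
Total: $119,238.00 − $7,007.00 = $112,231.00

$112,231.00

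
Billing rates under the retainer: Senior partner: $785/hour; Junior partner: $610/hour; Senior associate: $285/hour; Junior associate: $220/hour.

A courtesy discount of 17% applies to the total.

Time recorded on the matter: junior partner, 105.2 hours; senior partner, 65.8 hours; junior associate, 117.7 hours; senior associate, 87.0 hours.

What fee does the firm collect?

$138,206.62

Senior partner: 65.8 × $785 = $51,653.00
Junior partner: 105.2 × $610 = $64,172.00
Senior associate: 87.0 × $285 = $24,795.00
Junior associate: 117.7 × $220 = $25,894.00
Subtotal: $166,514.00
Less 17% discount: −$28,307.38
Total: $166,514.00 − $28,307.38 = $138,206.62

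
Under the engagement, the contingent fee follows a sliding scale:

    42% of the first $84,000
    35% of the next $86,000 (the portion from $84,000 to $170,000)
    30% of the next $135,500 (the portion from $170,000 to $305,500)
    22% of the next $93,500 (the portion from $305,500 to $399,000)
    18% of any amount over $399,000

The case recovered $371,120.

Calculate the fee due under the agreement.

First $84,000 at 42% = $35,280.00
Next $86,000 at 35% = $30,100.00
Next $135,500 at 30% = $40,650.00
Remaining $65,620 at 22% = $14,436.40
Fee: $35,280.00 + $30,100.00 + $40,650.00 + $14,436.40 = $120,466.40

$120,466.40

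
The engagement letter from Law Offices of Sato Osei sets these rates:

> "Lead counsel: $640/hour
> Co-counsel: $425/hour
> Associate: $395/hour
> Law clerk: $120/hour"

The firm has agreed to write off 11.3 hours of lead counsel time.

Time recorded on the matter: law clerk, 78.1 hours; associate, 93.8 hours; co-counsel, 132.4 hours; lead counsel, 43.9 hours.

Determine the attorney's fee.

Lead counsel: 43.9 × $640 = $28,096.00
Co-counsel: 132.4 × $425 = $56,270.00
Associate: 93.8 × $395 = $37,051.00
Law clerk: 78.1 × $120 = $9,372.00
Subtotal: $130,789.00
Write-off: 11.3 × $640 = $7,232.00
Total: $130,789.00 − $7,232.00 = $123,557.00

$123,557.00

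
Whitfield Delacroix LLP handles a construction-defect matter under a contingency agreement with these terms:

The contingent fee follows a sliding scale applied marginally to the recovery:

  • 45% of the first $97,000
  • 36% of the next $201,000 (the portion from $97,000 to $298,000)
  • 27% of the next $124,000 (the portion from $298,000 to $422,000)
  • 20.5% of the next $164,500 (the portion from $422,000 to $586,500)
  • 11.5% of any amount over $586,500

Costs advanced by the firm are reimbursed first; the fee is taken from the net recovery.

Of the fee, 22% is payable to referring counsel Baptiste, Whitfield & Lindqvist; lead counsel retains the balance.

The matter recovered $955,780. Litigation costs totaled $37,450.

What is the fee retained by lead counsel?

$172,670.90

Fee base (net of costs): $955,780 − $37,450 = $918,330
First $97,000 at 45% = $43,650.00
Next $201,000 at 36% = $72,360.00
Next $124,000 at 27% = $33,480.00
Next $164,500 at 20.5% = $33,722.50
Remaining $331,830 at 11.5% = $38,160.45
Fee: $43,650.00 + $72,360.00 + $33,480.00 + $33,722.50 + $38,160.45 = $221,372.95
Referral share: 22% of $221,372.95 = $48,702.05; lead counsel retains $221,372.95 − $48,702.05 = $172,670.90.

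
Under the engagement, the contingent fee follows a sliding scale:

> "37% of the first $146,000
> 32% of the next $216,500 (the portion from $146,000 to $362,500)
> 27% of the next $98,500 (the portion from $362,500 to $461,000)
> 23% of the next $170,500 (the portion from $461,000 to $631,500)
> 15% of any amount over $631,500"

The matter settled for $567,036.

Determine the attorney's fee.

$174,283.28

First $146,000 at 37% = $54,020.00
Next $216,500 at 32% = $69,280.00
Next $98,500 at 27% = $26,595.00
Remaining $106,036 at 23% = $24,388.28
Fee: $54,020.00 + $69,280.00 + $26,595.00 + $24,388.28 = $174,283.28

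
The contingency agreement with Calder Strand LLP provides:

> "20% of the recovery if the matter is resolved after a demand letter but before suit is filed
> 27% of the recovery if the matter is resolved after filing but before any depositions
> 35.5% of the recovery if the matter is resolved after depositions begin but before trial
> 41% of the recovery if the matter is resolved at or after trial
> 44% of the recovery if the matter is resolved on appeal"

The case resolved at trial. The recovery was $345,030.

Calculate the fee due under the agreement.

The matter resolved at trial, so the 41% rate applies.
$345,030 × 41% = $141,462.30

$141,462.30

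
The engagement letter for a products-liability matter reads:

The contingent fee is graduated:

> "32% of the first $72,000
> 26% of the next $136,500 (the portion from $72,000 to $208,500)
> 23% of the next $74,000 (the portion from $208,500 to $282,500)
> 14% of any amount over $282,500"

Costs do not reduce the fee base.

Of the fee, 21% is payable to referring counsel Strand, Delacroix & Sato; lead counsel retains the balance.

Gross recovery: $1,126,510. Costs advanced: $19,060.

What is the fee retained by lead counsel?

$153,032.01

Fee base is the gross recovery, $1,126,510; costs are reimbursed separately.
First $72,000 at 32% = $23,040.00
Next $136,500 at 26% = $35,490.00
Next $74,000 at 23% = $17,020.00
Remaining $844,010 at 14% = $118,161.40
Fee: $23,040.00 + $35,490.00 + $17,020.00 + $118,161.40 = $193,711.40
Referral share: 21% of $193,711.40 = $40,679.39; lead counsel retains $193,711.40 − $40,679.39 = $153,032.01.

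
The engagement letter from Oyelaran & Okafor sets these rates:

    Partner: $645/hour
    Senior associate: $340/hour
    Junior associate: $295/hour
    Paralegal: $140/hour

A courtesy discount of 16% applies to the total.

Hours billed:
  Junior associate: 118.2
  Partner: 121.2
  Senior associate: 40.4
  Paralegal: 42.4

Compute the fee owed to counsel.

Partner: 121.2 × $645 = $78,174.00
Senior associate: 40.4 × $340 = $13,736.00
Junior associate: 118.2 × $295 = $34,869.00
Paralegal: 42.4 × $140 = $5,936.00
Subtotal: $132,715.00
Less 16% discount: −$21,234.40
Total: $132,715.00 − $21,234.40 = $111,480.60

$111,480.60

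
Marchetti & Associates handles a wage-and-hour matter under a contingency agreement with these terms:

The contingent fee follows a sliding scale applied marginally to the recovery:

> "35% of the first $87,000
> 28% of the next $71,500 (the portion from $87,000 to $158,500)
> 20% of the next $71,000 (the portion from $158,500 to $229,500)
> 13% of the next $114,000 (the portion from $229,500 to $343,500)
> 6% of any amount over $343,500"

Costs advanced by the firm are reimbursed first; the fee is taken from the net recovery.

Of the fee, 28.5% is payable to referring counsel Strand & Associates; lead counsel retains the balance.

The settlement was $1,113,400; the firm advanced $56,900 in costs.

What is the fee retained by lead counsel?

$87,423.05

Fee base (net of costs): $1,113,400 − $56,900 = $1,056,500
First $87,000 at 35% = $30,450.00
Next $71,500 at 28% = $20,020.00
Next $71,000 at 20% = $14,200.00
Next $114,000 at 13% = $14,820.00
Remaining $713,000 at 6% = $42,780.00
Fee: $30,450.00 + $20,020.00 + $14,200.00 + $14,820.00 + $42,780.00 = $122,270.00
Referral share: 28.5% of $122,270.00 = $34,846.95; lead counsel retains $122,270.00 − $34,846.95 = $87,423.05.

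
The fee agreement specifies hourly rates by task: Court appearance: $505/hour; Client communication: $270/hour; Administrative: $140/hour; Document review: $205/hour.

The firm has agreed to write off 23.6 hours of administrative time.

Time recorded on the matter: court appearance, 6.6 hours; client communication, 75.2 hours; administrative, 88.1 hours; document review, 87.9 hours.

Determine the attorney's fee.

Court appearance: 6.6 × $505 = $3,333.00
Client communication: 75.2 × $270 = $20,304.00
Administrative: 88.1 × $140 = $12,334.00
Document review: 87.9 × $205 = $18,019.50
Subtotal: $53,990.50
Write-off: 23.6 × $140 = $3,304.00
Total: $53,990.50 − $3,304.00 = $50,686.50

$50,686.50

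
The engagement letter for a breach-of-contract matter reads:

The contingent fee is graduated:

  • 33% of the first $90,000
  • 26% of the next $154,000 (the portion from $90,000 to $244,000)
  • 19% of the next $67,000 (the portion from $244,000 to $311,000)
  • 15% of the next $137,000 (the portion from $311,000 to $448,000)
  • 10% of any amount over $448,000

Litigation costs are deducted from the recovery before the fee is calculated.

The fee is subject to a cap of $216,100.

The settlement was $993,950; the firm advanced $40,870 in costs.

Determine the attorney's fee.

$153,528.00

Fee base (net of costs): $993,950 − $40,870 = $953,080
First $90,000 at 33% = $29,700.00
Next $154,000 at 26% = $40,040.00
Next $67,000 at 19% = $12,730.00
Next $137,000 at 15% = $20,550.00
Remaining $505,080 at 10% = $50,508.00
Fee: $29,700.00 + $40,040.00 + $12,730.00 + $20,550.00 + $50,508.00 = $153,528.00
$153,528.00 is under the $216,100 cap.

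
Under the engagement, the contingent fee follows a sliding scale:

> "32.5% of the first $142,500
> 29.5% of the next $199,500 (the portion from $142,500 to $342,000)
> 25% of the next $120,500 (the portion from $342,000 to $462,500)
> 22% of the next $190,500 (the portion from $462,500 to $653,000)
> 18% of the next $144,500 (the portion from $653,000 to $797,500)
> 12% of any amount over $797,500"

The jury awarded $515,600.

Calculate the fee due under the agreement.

$146,972.00

First $142,500 at 32.5% = $46,312.50
Next $199,500 at 29.5% = $58,852.50
Next $120,500 at 25% = $30,125.00
Remaining $53,100 at 22% = $11,682.00
Fee: $46,312.50 + $58,852.50 + $30,125.00 + $11,682.00 = $146,972.00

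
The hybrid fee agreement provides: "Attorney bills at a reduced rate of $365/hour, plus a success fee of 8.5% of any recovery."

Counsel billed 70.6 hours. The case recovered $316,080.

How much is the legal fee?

Hourly: 70.6 × $365 = $25,769.00
Success fee: 8.5% of $316,080 = $26,866.80
Total: $25,769.00 + $26,866.80 = $52,635.80

$52,635.80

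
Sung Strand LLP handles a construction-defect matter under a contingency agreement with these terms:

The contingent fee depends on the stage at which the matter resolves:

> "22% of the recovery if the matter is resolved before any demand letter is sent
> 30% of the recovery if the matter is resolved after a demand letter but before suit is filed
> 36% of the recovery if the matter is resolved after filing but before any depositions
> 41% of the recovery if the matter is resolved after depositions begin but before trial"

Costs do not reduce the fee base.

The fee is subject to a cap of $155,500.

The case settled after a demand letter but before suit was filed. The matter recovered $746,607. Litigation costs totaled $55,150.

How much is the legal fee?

$155,500.00

Fee base is the gross recovery, $746,607; costs are reimbursed separately.
The matter settled after a demand letter but before suit was filed, so the 30% rate applies.
$746,607 × 30% = $223,982.10
$223,982.10 exceeds the $155,500 cap, so the fee is capped at $155,500.00.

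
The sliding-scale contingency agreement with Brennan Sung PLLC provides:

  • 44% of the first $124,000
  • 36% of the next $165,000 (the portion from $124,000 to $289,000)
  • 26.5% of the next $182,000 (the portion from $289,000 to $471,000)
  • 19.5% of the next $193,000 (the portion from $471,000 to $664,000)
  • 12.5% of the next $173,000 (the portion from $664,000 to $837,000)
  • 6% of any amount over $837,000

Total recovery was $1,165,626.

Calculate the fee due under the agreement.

First $124,000 at 44% = $54,560.00
Next $165,000 at 36% = $59,400.00
Next $182,000 at 26.5% = $48,230.00
Next $193,000 at 19.5% = $37,635.00
Next $173,000 at 12.5% = $21,625.00
Remaining $328,626 at 6% = $19,717.56
Fee: $54,560.00 + $59,400.00 + $48,230.00 + $37,635.00 + $21,625.00 + $19,717.56 = $241,167.56

$241,167.56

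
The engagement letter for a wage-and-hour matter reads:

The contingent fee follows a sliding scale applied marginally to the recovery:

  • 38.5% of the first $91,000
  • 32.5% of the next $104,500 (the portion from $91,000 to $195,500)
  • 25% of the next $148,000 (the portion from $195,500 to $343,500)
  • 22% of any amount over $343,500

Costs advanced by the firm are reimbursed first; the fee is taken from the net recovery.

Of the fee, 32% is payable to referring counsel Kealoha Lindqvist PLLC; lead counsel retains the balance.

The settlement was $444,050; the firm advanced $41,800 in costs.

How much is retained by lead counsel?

Fee base (net of costs): $444,050 − $41,800 = $402,250
First $91,000 at 38.5% = $35,035.00
Next $104,500 at 32.5% = $33,962.50
Next $148,000 at 25% = $37,000.00
Remaining $58,750 at 22% = $12,925.00
Fee: $35,035.00 + $33,962.50 + $37,000.00 + $12,925.00 = $118,922.50
Referral share: 32% of $118,922.50 = $38,055.20; lead counsel retains $118,922.50 − $38,055.20 = $80,867.30.

$80,867.30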